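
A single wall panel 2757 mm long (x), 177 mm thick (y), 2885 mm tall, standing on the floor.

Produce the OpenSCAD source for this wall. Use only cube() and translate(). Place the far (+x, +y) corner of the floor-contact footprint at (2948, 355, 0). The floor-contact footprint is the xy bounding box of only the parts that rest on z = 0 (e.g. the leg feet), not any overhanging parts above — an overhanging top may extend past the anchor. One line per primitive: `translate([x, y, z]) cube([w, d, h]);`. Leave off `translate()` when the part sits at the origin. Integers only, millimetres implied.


translate([191, 178, 0]) cube([2757, 177, 2885]);


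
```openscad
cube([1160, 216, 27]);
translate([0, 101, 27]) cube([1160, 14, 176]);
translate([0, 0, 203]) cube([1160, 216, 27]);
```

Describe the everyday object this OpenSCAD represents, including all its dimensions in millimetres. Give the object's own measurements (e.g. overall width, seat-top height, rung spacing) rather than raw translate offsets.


An I-beam lying along x, 1160 mm long. Overall section height 230 mm. Two flanges 216 mm wide (y) and 27 mm thick, one on the floor and one at the top; a web 14 mm thick runs between them, centred on the flange width.


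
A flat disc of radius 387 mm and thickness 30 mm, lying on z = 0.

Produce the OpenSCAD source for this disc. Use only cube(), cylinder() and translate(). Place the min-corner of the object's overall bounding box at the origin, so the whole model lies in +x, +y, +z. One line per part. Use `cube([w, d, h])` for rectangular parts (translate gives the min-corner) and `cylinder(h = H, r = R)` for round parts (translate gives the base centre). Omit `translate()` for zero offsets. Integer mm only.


translate([387, 387, 0]) cylinder(h = 30, r = 387);


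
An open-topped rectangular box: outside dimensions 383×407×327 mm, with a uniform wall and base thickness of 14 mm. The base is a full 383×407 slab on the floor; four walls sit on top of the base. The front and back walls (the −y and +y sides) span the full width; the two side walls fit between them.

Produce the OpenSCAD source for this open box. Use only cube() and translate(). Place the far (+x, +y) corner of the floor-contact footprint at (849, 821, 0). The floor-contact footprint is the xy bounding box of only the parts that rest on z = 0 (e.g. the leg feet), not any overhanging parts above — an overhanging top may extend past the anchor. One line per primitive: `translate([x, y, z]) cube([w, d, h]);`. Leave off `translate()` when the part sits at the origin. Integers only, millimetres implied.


translate([466, 414, 0]) cube([383, 407, 14]);
translate([466, 414, 14]) cube([383, 14, 313]);
translate([466, 807, 14]) cube([383, 14, 313]);
translate([466, 428, 14]) cube([14, 379, 313]);
translate([835, 428, 14]) cube([14, 379, 313]);


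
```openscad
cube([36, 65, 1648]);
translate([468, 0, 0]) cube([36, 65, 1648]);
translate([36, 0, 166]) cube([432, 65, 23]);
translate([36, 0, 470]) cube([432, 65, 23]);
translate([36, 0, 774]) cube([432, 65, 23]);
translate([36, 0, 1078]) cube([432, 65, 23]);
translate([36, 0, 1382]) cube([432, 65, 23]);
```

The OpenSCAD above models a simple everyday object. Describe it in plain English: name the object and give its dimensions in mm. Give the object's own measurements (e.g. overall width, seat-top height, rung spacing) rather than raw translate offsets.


A straight ladder. Two 36×65 mm vertical rails, 1648 mm tall, stand 504 mm apart (outside-to-outside) with their front faces coplanar on the −y side. 5 rungs, each 65 mm deep and 23 mm tall, span between the inner faces of the rails, front faces flush with the rails. The lowest rung's underside is at z = 166 mm and rungs are spaced 304 mm apart (underside to underside).


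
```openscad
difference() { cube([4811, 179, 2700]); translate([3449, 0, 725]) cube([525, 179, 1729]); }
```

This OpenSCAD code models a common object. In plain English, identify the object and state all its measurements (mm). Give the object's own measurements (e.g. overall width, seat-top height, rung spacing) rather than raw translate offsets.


A wall 4811 mm long (x), 179 mm thick (y), 2700 mm tall, with a rectangular window opening cut through it. The opening is 525 mm wide and 1729 mm tall; its sill is at z = 725 mm and its near (−x) edge is 3449 mm from the wall's −x end. The opening passes through the full wall thickness.


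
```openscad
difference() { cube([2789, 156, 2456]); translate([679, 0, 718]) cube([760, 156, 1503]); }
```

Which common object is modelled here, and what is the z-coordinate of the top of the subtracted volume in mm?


A wall with a window opening. The window head height is 2221 mm.

A wall with a rectangular opening subtracted — a window. Sill at z = 718, opening 1503 mm tall, so the head is at 718 + 1503 = 2221 mm.


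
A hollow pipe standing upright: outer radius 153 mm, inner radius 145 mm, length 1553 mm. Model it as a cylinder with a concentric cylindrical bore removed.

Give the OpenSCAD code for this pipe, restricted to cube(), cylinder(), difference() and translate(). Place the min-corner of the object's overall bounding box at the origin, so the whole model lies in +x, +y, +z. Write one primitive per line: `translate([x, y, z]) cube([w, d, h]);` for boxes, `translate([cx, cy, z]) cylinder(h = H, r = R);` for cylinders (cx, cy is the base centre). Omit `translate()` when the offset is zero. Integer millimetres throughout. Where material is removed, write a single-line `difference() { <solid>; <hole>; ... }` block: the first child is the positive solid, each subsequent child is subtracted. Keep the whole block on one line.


difference() { translate([153, 153, 0]) cylinder(h = 1553, r = 153); translate([153, 153, 0]) cylinder(h = 1553, r = 145); }


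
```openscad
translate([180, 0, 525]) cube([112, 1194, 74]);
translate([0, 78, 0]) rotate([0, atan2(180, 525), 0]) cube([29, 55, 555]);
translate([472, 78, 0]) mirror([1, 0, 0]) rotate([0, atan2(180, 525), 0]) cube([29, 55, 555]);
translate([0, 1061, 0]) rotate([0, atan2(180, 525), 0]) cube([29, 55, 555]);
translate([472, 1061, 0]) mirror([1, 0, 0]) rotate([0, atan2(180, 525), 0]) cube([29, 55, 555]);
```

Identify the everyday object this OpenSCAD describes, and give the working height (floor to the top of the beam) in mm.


A sawhorse. The overall height is 599 mm.

A beam across two mirrored pairs of raked legs — a sawhorse. The beam's underside is at z = 525 (matching the legs' vertical rise in atan2(180, 525)) and the beam is 74 mm tall, so its top is at 525 + 74 = 599 mm. The raked legs top out at the beam's underside, so that is the highest point.


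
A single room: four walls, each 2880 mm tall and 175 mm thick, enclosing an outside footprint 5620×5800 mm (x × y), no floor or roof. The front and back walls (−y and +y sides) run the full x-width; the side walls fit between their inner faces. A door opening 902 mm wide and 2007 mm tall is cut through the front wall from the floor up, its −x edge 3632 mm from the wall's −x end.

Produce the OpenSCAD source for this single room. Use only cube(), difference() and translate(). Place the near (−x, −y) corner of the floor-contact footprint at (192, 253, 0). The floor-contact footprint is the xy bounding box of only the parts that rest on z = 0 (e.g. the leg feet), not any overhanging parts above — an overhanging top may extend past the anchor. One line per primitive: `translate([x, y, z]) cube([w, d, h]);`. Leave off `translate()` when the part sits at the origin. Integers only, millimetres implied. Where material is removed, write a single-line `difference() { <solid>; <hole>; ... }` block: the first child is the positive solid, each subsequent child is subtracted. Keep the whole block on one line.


difference() { translate([192, 253, 0]) cube([5620, 175, 2880]); translate([3824, 253, 0]) cube([902, 175, 2007]); }
translate([192, 5878, 0]) cube([5620, 175, 2880]);
translate([192, 428, 0]) cube([175, 5450, 2880]);
translate([5637, 428, 0]) cube([175, 5450, 2880]);


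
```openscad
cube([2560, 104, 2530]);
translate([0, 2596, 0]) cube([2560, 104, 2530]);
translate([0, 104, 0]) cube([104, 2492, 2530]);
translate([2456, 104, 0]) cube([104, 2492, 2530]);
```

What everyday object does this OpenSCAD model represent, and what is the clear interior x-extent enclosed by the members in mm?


A house (or room) frame. The interior width is 2352 mm.

Four 2530 mm walls enclosing a rectangle with no floor or roof — a room or house frame. Outside width is 2560 mm and wall thickness is 104 mm, so the interior width is 2560 − 2 × 104 = 2352 mm.


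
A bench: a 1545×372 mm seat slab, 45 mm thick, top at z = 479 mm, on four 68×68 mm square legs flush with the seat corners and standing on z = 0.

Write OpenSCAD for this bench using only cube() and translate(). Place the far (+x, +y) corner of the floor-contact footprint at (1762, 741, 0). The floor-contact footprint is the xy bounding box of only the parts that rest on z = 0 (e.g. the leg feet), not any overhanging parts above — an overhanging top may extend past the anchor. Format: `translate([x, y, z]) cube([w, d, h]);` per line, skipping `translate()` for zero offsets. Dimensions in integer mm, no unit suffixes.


// leg_h = 479 − 45 = 434
translate([217, 369, 434]) cube([1545, 372, 45]);
translate([217, 369, 0]) cube([68, 68, 434]);
translate([217, 673, 0]) cube([68, 68, 434]);
translate([1694, 369, 0]) cube([68, 68, 434]);
translate([1694, 673, 0]) cube([68, 68, 434]);


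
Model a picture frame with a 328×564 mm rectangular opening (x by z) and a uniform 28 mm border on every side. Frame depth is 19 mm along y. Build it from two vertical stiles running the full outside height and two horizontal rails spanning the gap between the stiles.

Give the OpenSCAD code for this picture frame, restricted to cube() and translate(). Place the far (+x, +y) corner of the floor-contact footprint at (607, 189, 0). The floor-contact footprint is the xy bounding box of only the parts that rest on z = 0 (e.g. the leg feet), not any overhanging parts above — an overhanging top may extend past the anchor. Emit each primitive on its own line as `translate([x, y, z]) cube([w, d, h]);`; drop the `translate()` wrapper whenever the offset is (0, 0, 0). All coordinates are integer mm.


translate([223, 170, 0]) cube([28, 19, 620]);
translate([579, 170, 0]) cube([28, 19, 620]);
translate([251, 170, 0]) cube([328, 19, 28]);
translate([251, 170, 592]) cube([328, 19, 28]);


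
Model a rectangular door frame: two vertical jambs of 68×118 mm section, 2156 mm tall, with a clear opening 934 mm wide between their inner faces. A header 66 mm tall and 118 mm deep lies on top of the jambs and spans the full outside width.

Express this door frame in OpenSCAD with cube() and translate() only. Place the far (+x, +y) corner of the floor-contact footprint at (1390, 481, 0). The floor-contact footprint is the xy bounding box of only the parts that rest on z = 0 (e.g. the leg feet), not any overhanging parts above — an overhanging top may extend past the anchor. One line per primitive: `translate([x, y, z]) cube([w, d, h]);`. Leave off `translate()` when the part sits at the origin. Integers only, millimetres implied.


translate([320, 363, 0]) cube([68, 118, 2156]);
translate([1322, 363, 0]) cube([68, 118, 2156]);
translate([320, 363, 2156]) cube([1070, 118, 66]);


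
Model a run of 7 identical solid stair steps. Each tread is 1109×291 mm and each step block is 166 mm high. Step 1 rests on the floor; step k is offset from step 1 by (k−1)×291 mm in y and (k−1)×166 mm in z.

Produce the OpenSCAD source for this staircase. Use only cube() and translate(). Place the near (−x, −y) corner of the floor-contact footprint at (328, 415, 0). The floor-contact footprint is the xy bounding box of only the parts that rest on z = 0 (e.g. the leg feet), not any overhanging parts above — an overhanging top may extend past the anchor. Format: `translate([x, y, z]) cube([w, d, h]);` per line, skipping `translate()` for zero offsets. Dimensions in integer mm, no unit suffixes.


translate([328, 415, 0]) cube([1109, 291, 166]);
translate([328, 706, 166]) cube([1109, 291, 166]);
translate([328, 997, 332]) cube([1109, 291, 166]);
translate([328, 1288, 498]) cube([1109, 291, 166]);
translate([328, 1579, 664]) cube([1109, 291, 166]);
translate([328, 1870, 830]) cube([1109, 291, 166]);
translate([328, 2161, 996]) cube([1109, 291, 166]);


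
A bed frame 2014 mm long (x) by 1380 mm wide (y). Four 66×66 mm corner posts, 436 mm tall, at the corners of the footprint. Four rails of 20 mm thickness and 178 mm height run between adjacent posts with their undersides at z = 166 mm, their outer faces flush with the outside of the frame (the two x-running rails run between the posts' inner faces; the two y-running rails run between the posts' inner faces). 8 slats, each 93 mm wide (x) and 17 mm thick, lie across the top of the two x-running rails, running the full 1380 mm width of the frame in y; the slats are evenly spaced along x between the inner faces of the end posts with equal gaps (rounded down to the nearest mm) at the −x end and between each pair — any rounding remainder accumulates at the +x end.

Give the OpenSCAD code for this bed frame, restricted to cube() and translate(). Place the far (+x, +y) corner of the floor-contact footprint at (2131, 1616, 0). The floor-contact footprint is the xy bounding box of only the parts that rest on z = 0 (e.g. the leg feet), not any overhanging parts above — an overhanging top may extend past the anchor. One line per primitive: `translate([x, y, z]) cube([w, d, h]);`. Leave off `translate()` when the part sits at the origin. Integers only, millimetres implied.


translate([117, 236, 0]) cube([66, 66, 436]);
translate([117, 1550, 0]) cube([66, 66, 436]);
translate([2065, 236, 0]) cube([66, 66, 436]);
translate([2065, 1550, 0]) cube([66, 66, 436]);
translate([183, 236, 166]) cube([1882, 20, 178]);
translate([183, 1596, 166]) cube([1882, 20, 178]);
translate([117, 302, 166]) cube([20, 1248, 178]);
translate([2111, 302, 166]) cube([20, 1248, 178]);
translate([309, 236, 344]) cube([93, 1380, 17]);
translate([528, 236, 344]) cube([93, 1380, 17]);
translate([747, 236, 344]) cube([93, 1380, 17]);
translate([966, 236, 344]) cube([93, 1380, 17]);
translate([1185, 236, 344]) cube([93, 1380, 17]);
translate([1404, 236, 344]) cube([93, 1380, 17]);
translate([1623, 236, 344]) cube([93, 1380, 17]);
translate([1842, 236, 344]) cube([93, 1380, 17]);


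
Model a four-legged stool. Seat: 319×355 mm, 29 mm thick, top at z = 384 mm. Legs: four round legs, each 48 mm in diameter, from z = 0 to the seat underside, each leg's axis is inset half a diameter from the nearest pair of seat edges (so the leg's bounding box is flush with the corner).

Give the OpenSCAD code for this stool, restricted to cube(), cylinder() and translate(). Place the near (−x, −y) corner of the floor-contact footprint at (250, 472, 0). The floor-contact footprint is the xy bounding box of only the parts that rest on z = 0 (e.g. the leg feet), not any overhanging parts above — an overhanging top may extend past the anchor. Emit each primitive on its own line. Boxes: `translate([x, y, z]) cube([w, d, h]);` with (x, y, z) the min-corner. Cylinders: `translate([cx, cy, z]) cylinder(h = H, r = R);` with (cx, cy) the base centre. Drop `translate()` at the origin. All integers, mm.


translate([250, 472, 355]) cube([319, 355, 29]);
translate([274, 496, 0]) cylinder(h = 355, r = 24);
translate([545, 496, 0]) cylinder(h = 355, r = 24);
translate([274, 803, 0]) cylinder(h = 355, r = 24);
translate([545, 803, 0]) cylinder(h = 355, r = 24);


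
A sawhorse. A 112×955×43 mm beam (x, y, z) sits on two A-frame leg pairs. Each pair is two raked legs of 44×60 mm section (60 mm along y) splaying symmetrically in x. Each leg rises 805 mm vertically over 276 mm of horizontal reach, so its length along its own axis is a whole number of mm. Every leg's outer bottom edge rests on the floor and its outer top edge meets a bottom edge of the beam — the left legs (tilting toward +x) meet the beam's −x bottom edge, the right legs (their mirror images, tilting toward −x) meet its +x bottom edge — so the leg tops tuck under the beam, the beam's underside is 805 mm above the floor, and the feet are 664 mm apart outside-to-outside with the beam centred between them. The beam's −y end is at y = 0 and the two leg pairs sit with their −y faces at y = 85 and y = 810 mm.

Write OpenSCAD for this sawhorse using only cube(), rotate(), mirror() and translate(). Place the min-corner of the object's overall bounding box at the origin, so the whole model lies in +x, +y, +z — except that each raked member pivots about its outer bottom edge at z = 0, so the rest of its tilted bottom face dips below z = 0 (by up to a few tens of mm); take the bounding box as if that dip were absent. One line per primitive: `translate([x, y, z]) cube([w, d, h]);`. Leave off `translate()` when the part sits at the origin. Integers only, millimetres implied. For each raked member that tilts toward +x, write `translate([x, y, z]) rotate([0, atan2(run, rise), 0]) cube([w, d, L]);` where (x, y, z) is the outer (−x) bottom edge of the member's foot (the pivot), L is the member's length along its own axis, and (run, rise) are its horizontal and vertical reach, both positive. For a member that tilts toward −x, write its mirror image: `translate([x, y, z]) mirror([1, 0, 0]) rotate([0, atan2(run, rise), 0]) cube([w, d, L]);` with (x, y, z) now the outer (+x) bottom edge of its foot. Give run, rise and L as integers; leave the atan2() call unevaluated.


translate([276, 0, 805]) cube([112, 955, 43]);
translate([0, 85, 0]) rotate([0, atan2(276, 805), 0]) cube([44, 60, 851]);
translate([664, 85, 0]) mirror([1, 0, 0]) rotate([0, atan2(276, 805), 0]) cube([44, 60, 851]);
translate([0, 810, 0]) rotate([0, atan2(276, 805), 0]) cube([44, 60, 851]);
translate([664, 810, 0]) mirror([1, 0, 0]) rotate([0, atan2(276, 805), 0]) cube([44, 60, 851]);


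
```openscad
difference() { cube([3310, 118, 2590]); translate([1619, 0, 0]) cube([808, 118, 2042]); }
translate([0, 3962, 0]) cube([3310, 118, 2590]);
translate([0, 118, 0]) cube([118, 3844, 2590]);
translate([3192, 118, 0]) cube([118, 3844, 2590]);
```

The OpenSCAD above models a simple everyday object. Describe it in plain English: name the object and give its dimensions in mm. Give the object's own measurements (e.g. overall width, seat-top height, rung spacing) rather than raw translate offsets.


A single room: four walls, each 2590 mm tall and 118 mm thick, enclosing an outside footprint 3310×4080 mm (x × y), no floor or roof. The front and back walls (−y and +y sides) run the full x-width; the side walls fit between their inner faces. A door opening 808 mm wide and 2042 mm tall is cut through the front wall from the floor up, its −x edge 1619 mm from the wall's −x end.


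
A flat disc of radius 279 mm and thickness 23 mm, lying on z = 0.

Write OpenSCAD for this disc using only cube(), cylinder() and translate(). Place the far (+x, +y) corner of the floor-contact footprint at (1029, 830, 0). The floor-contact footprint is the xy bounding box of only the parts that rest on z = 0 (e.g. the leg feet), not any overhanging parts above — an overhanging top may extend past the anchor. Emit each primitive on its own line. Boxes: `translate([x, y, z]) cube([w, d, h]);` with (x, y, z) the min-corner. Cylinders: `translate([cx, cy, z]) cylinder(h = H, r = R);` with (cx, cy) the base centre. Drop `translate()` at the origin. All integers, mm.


translate([750, 551, 0]) cylinder(h = 23, r = 279);


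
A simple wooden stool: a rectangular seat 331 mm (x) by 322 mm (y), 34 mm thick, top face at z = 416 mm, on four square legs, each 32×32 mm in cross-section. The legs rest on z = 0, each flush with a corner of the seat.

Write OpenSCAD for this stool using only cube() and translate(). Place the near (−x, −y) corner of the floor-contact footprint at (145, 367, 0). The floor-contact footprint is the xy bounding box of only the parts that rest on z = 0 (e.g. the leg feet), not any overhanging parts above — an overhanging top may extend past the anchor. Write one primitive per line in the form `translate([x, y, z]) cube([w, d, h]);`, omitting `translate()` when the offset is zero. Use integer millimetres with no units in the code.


translate([145, 367, 382]) cube([331, 322, 34]);
translate([145, 367, 0]) cube([32, 32, 382]);
translate([444, 367, 0]) cube([32, 32, 382]);
translate([145, 657, 0]) cube([32, 32, 382]);
translate([444, 657, 0]) cube([32, 32, 382]);


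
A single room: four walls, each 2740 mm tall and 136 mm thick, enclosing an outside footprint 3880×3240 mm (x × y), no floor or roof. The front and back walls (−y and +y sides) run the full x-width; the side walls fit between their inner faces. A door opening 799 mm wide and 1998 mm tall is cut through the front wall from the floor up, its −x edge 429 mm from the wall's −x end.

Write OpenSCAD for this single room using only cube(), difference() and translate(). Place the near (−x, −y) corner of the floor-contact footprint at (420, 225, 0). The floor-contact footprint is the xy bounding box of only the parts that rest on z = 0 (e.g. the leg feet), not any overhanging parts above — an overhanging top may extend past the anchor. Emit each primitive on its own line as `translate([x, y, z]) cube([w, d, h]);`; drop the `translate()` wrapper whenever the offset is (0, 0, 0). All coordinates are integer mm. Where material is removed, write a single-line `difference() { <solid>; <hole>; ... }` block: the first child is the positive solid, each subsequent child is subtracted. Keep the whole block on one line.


difference() { translate([420, 225, 0]) cube([3880, 136, 2740]); translate([849, 225, 0]) cube([799, 136, 1998]); }
translate([420, 3329, 0]) cube([3880, 136, 2740]);
translate([420, 361, 0]) cube([136, 2968, 2740]);
translate([4164, 361, 0]) cube([136, 2968, 2740]);


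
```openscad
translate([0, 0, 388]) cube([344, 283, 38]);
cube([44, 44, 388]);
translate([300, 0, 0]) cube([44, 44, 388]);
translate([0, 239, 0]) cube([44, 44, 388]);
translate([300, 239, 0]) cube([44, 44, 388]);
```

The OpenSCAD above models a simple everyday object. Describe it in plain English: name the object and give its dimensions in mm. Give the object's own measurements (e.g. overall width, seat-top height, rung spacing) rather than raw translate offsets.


A simple wooden stool: a rectangular seat 344 mm (x) by 283 mm (y), 38 mm thick, top face at z = 426 mm, on four square legs, each 44×44 mm in cross-section. The legs rest on z = 0, each flush with a corner of the seat.


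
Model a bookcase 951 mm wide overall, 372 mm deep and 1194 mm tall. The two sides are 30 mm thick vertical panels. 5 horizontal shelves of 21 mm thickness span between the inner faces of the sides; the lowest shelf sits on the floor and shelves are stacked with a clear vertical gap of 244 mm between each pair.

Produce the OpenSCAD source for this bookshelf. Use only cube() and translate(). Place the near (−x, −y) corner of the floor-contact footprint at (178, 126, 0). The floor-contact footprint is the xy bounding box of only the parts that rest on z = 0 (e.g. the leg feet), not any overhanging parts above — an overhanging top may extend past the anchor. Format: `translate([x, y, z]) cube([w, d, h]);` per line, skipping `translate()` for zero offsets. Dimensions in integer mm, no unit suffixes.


translate([178, 126, 0]) cube([30, 372, 1194]);
translate([1099, 126, 0]) cube([30, 372, 1194]);
translate([208, 126, 0]) cube([891, 372, 21]);
translate([208, 126, 265]) cube([891, 372, 21]);
translate([208, 126, 530]) cube([891, 372, 21]);
translate([208, 126, 795]) cube([891, 372, 21]);
translate([208, 126, 1060]) cube([891, 372, 21]);


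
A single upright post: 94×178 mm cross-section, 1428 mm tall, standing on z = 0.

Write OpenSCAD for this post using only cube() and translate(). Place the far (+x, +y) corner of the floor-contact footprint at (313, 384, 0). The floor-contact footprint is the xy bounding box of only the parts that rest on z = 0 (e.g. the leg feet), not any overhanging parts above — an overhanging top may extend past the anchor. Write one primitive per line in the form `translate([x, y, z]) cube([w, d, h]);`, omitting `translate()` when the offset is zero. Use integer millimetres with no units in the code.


translate([219, 206, 0]) cube([94, 178, 1428]);


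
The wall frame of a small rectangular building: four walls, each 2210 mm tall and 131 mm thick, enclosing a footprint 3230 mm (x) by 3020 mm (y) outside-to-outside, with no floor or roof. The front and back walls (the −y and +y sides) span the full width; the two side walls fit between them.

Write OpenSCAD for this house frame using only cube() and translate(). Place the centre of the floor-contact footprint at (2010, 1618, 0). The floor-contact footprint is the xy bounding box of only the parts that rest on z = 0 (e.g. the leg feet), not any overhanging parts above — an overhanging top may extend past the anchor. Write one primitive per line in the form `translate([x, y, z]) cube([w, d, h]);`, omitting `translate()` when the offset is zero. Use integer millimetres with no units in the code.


translate([395, 108, 0]) cube([3230, 131, 2210]);
translate([395, 2997, 0]) cube([3230, 131, 2210]);
translate([395, 239, 0]) cube([131, 2758, 2210]);
translate([3494, 239, 0]) cube([131, 2758, 2210]);


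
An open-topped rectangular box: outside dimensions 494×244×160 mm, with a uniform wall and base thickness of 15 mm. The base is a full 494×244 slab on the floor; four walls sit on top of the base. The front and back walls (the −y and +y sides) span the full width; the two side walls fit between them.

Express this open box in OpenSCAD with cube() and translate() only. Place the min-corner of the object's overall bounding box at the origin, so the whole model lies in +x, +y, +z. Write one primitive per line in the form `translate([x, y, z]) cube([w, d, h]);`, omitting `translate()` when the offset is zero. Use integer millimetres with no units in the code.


cube([494, 244, 15]);
translate([0, 0, 15]) cube([494, 15, 145]);
translate([0, 229, 15]) cube([494, 15, 145]);
translate([0, 15, 15]) cube([15, 214, 145]);
translate([479, 15, 15]) cube([15, 214, 145]);


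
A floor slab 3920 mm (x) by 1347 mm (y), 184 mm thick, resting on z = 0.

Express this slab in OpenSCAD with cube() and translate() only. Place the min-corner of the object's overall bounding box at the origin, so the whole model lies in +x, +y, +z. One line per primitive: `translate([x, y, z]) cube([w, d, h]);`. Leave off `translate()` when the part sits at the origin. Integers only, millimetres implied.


cube([3920, 1347, 184]);


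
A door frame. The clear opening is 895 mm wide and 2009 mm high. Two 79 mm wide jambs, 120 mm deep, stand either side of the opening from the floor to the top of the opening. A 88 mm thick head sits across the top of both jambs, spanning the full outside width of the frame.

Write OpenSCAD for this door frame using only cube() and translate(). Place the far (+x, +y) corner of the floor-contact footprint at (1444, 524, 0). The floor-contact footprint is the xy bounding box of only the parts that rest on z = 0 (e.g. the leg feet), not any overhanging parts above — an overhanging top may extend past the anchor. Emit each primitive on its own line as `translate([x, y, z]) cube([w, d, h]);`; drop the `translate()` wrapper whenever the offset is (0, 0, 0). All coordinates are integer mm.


translate([391, 404, 0]) cube([79, 120, 2009]);
translate([1365, 404, 0]) cube([79, 120, 2009]);
translate([391, 404, 2009]) cube([1053, 120, 88]);


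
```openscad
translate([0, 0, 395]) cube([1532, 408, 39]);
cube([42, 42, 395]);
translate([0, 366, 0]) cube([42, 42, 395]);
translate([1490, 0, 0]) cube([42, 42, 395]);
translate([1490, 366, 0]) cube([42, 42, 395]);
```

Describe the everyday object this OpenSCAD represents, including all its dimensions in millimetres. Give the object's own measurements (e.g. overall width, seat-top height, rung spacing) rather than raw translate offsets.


A long wooden bench with a 1532 mm (x) × 408 mm (y) seat, 39 mm thick, its top surface 434 mm above the floor. Four 42 mm square legs at the seat corners, flush with the edges, run from z = 0 to the seat underside.


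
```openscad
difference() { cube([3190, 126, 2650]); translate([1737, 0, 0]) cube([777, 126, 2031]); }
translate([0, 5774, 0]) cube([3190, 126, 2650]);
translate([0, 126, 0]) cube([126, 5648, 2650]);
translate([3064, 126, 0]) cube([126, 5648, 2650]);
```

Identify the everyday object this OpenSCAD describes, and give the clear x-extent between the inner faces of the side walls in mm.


A single room. The interior width is 2938 mm.

Four walls enclosing a rectangle with a door in the front wall — a room. Outside width 3190 minus two 126 mm walls gives 2938 mm.


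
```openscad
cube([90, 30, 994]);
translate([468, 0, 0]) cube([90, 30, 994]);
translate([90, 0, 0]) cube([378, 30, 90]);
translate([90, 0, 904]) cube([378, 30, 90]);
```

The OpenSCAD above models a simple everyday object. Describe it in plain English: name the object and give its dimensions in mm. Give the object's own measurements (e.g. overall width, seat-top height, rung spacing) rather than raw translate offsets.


A rectangular picture frame lying in the x–z plane (depth along y). The opening is 378 mm wide (x) by 814 mm tall (z), surrounded by a border 90 mm wide on all four sides. The frame is 30 mm deep and is made of two full-height vertical stiles with two horizontal rails fitted between them.


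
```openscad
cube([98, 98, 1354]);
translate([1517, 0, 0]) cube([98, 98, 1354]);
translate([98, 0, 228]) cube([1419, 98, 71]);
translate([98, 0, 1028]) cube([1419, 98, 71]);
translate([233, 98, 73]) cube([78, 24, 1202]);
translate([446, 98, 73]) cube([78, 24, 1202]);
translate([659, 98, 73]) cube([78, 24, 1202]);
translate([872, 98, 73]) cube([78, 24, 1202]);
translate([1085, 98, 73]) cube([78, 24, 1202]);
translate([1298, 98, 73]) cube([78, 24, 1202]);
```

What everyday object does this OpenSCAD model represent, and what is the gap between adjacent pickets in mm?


A fence section. The picket gap is 135 mm.

Two posts, two rails, 6 pickets — a fence section. Span 1419 mm holds 6 pickets of 78 mm with 7 equal gaps: ⌊(1419 − 6·78) / 7⌋ = 135 mm.


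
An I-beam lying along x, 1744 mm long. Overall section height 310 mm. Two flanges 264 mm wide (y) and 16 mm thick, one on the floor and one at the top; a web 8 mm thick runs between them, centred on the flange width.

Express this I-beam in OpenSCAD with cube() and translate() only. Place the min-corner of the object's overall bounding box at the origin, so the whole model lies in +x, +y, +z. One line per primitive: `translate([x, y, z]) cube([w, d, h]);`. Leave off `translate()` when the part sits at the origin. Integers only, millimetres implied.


cube([1744, 264, 16]);
translate([0, 128, 16]) cube([1744, 8, 278]);
translate([0, 0, 294]) cube([1744, 264, 16]);


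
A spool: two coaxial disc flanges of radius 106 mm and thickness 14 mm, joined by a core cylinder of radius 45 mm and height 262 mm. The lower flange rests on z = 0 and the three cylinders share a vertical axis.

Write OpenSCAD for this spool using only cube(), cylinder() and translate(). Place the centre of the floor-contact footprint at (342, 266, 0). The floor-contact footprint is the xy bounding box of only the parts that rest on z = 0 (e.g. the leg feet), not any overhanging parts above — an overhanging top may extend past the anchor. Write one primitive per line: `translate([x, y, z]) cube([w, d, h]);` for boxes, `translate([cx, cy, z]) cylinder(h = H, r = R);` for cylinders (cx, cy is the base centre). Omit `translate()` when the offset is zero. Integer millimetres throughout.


translate([342, 266, 0]) cylinder(h = 14, r = 106);
translate([342, 266, 14]) cylinder(h = 262, r = 45);
translate([342, 266, 276]) cylinder(h = 14, r = 106);


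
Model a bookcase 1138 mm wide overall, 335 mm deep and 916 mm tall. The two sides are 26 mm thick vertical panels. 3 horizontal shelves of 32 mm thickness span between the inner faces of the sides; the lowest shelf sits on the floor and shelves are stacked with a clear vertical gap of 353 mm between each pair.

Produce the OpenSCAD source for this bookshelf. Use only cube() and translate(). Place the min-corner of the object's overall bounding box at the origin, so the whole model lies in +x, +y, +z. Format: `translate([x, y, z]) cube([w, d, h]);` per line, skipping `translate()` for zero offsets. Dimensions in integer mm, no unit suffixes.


cube([26, 335, 916]);
translate([1112, 0, 0]) cube([26, 335, 916]);
translate([26, 0, 0]) cube([1086, 335, 32]);
translate([26, 0, 385]) cube([1086, 335, 32]);
translate([26, 0, 770]) cube([1086, 335, 32]);


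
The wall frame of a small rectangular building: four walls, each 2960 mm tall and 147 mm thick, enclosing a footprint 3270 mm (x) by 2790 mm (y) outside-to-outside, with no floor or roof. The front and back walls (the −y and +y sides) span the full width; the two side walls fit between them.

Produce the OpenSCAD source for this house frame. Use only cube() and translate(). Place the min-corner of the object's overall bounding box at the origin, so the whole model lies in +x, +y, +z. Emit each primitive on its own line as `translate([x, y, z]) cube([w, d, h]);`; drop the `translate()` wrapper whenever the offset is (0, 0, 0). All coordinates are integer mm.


cube([3270, 147, 2960]);
translate([0, 2643, 0]) cube([3270, 147, 2960]);
translate([0, 147, 0]) cube([147, 2496, 2960]);
translate([3123, 147, 0]) cube([147, 2496, 2960]);


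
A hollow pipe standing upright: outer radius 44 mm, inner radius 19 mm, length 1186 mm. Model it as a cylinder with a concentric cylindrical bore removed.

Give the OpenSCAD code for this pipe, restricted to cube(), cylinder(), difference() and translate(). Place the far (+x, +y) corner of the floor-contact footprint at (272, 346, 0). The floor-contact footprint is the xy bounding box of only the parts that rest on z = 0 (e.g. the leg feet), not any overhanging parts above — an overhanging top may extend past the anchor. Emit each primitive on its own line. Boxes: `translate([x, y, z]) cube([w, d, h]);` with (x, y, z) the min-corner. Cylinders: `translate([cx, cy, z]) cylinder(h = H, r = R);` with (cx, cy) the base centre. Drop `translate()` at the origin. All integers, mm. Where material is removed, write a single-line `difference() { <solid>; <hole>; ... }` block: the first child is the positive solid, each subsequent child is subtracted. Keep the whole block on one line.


difference() { translate([228, 302, 0]) cylinder(h = 1186, r = 44); translate([228, 302, 0]) cylinder(h = 1186, r = 19); }


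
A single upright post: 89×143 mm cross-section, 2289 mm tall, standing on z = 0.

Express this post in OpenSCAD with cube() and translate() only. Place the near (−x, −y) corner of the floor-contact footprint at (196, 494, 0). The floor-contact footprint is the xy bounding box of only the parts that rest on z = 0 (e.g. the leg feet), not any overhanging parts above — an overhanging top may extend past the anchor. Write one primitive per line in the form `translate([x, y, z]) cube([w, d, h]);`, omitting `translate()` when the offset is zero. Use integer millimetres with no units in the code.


translate([196, 494, 0]) cube([89, 143, 2289]);


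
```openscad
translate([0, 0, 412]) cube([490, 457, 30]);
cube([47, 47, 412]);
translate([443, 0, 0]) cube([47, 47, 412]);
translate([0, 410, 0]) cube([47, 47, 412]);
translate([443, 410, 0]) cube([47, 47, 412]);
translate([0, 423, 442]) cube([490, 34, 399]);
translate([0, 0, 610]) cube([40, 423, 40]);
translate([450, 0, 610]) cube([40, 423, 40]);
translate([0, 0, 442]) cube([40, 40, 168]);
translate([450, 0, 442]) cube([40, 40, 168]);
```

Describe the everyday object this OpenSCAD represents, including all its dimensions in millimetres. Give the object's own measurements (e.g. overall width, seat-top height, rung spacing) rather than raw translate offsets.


A chair. The seat is a 490×457×30 mm slab with its top at z = 442 mm, on four 47×47 mm corner legs (flush with the seat edges, standing on z = 0). A flat backrest 34 mm thick, 399 mm tall, spans the full seat width and rises from the seat top along its +y edge, rear face flush with the rear of the seat. Two armrests of 40×40 mm section run along each side from the seat's front edge to the front of the backrest, top faces 208 mm above the seat top and outer faces flush with the seat's x-edges; a 40×40 mm post under the front of each armrest stands on the seat at the front corner.


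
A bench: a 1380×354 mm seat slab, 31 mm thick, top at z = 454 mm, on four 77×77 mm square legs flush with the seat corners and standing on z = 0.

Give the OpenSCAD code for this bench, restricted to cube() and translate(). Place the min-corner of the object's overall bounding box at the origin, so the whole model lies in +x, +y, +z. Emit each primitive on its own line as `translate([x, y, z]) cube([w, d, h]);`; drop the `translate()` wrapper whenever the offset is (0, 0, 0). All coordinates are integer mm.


// leg_h = 454 − 31 = 423
translate([0, 0, 423]) cube([1380, 354, 31]);
cube([77, 77, 423]);
translate([0, 277, 0]) cube([77, 77, 423]);
translate([1303, 0, 0]) cube([77, 77, 423]);
translate([1303, 277, 0]) cube([77, 77, 423]);


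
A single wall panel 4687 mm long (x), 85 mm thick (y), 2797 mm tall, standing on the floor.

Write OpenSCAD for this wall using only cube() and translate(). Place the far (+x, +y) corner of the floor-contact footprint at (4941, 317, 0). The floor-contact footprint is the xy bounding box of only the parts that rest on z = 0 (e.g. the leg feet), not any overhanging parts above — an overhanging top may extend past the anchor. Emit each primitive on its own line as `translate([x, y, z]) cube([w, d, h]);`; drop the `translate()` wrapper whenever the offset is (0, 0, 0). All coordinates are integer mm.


translate([254, 232, 0]) cube([4687, 85, 2797]);


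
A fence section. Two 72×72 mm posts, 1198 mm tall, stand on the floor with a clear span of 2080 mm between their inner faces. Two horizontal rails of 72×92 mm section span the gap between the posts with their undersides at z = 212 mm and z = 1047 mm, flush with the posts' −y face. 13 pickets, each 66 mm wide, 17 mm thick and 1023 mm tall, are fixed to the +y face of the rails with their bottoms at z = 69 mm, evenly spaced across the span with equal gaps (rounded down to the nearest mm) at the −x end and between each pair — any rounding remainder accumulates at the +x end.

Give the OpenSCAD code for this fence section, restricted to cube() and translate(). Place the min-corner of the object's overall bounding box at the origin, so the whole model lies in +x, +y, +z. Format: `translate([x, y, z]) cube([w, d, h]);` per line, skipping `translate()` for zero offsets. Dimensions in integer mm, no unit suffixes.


cube([72, 72, 1198]);
translate([2152, 0, 0]) cube([72, 72, 1198]);
translate([72, 0, 212]) cube([2080, 72, 92]);
translate([72, 0, 1047]) cube([2080, 72, 92]);
translate([159, 72, 69]) cube([66, 17, 1023]);
translate([312, 72, 69]) cube([66, 17, 1023]);
translate([465, 72, 69]) cube([66, 17, 1023]);
translate([618, 72, 69]) cube([66, 17, 1023]);
translate([771, 72, 69]) cube([66, 17, 1023]);
translate([924, 72, 69]) cube([66, 17, 1023]);
translate([1077, 72, 69]) cube([66, 17, 1023]);
translate([1230, 72, 69]) cube([66, 17, 1023]);
translate([1383, 72, 69]) cube([66, 17, 1023]);
translate([1536, 72, 69]) cube([66, 17, 1023]);
translate([1689, 72, 69]) cube([66, 17, 1023]);
translate([1842, 72, 69]) cube([66, 17, 1023]);
translate([1995, 72, 69]) cube([66, 17, 1023]);


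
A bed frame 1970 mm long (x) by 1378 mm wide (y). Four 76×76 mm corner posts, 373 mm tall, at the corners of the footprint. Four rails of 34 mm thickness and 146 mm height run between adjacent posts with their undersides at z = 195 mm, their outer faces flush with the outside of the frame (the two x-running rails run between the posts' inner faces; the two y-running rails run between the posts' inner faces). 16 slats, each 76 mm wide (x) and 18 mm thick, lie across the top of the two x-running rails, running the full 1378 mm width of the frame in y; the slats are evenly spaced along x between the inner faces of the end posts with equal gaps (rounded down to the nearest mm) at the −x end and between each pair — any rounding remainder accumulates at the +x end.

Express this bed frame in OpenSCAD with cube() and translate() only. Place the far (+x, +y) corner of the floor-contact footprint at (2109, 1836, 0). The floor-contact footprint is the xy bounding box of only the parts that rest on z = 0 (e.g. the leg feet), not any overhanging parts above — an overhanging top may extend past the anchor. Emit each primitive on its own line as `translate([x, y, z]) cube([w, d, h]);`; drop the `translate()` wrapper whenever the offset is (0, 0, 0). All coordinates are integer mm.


translate([139, 458, 0]) cube([76, 76, 373]);
translate([139, 1760, 0]) cube([76, 76, 373]);
translate([2033, 458, 0]) cube([76, 76, 373]);
translate([2033, 1760, 0]) cube([76, 76, 373]);
translate([215, 458, 195]) cube([1818, 34, 146]);
translate([215, 1802, 195]) cube([1818, 34, 146]);
translate([139, 534, 195]) cube([34, 1226, 146]);
translate([2075, 534, 195]) cube([34, 1226, 146]);
translate([250, 458, 341]) cube([76, 1378, 18]);
translate([361, 458, 341]) cube([76, 1378, 18]);
translate([472, 458, 341]) cube([76, 1378, 18]);
translate([583, 458, 341]) cube([76, 1378, 18]);
translate([694, 458, 341]) cube([76, 1378, 18]);
translate([805, 458, 341]) cube([76, 1378, 18]);
translate([916, 458, 341]) cube([76, 1378, 18]);
translate([1027, 458, 341]) cube([76, 1378, 18]);
translate([1138, 458, 341]) cube([76, 1378, 18]);
translate([1249, 458, 341]) cube([76, 1378, 18]);
translate([1360, 458, 341]) cube([76, 1378, 18]);
translate([1471, 458, 341]) cube([76, 1378, 18]);
translate([1582, 458, 341]) cube([76, 1378, 18]);
translate([1693, 458, 341]) cube([76, 1378, 18]);
translate([1804, 458, 341]) cube([76, 1378, 18]);
translate([1915, 458, 341]) cube([76, 1378, 18]);
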